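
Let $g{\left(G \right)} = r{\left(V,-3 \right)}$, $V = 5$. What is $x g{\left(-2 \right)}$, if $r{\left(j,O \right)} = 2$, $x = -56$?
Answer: $-112$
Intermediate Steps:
$g{\left(G \right)} = 2$
$x g{\left(-2 \right)} = \left(-56\right) 2 = -112$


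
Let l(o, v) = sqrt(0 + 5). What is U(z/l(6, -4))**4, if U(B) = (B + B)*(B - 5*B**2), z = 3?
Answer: 241024896/625 - 57946752*sqrt(5)/625 ≈ 1.7832e+5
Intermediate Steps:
l(o, v) = sqrt(5)
U(B) = 2*B*(B - 5*B**2) (U(B) = (2*B)*(B - 5*B**2) = 2*B*(B - 5*B**2))
U(z/l(6, -4))**4 = ((3/(sqrt(5)))**2*(2 - 30/(sqrt(5))))**4 = ((3*(sqrt(5)/5))**2*(2 - 30*sqrt(5)/5))**4 = ((3*sqrt(5)/5)**2*(2 - 6*sqrt(5)))**4 = (9*(2 - 6*sqrt(5))/5)**4 = (18/5 - 54*sqrt(5)/5)**4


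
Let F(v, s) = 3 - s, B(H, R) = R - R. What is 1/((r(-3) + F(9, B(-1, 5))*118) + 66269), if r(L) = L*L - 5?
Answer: 1/66627 ≈ 1.5009e-5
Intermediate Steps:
r(L) = -5 + L**2 (r(L) = L**2 - 5 = -5 + L**2)
B(H, R) = 0
1/((r(-3) + F(9, B(-1, 5))*118) + 66269) = 1/(((-5 + (-3)**2) + (3 - 1*0)*118) + 66269) = 1/(((-5 + 9) + (3 + 0)*118) + 66269) = 1/((4 + 3*118) + 66269) = 1/((4 + 354) + 66269) = 1/(358 + 66269) = 1/66627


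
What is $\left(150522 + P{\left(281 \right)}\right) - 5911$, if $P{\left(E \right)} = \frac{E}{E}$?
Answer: $144612$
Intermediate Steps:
$P{\left(E \right)} = 1$
$\left(150522 + P{\left(281 \right)}\right) - 5911 = \left(150522 + 1\right) - 5911 = 150523 - 5911 = 144612$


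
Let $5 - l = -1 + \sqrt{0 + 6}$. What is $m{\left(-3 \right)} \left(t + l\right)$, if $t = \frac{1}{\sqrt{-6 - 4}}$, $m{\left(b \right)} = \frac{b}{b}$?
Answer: $6 - \sqrt{6} - \frac{i \sqrt{10}}{10} \approx 3.5505 - 0.31623 i$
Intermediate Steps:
$m{\left(b \right)} = 1$
$l = 6 - \sqrt{6}$ ($l = 5 - \left(-1 + \sqrt{0 + 6}\right) = 5 - \left(-1 + \sqrt{6}\right) = 5 + \left(1 - \sqrt{6}\right) = 6 - \sqrt{6} \approx 3.5505$)
$t = - \frac{i \sqrt{10}}{10}$ ($t = \frac{1}{\sqrt{-10}} = \frac{1}{i \sqrt{10}} = - \frac{i \sqrt{10}}{10} \approx - 0.31623 i$)
$m{\left(-3 \right)} \left(t + l\right) = 1 \left(- \frac{i \sqrt{10}}{10} + \left(6 - \sqrt{6}\right)\right) = 1 \left(6 - \sqrt{6} - \frac{i \sqrt{10}}{10}\right) = 6 - \sqrt{6} - \frac{i \sqrt{10}}{10}$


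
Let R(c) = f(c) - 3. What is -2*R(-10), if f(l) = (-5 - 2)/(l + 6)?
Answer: 5/2 ≈ 2.5000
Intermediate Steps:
f(l) = -7/(6 + l)
R(c) = -3 - 7/(6 + c) (R(c) = -7/(6 + c) - 3 = -3 - 7/(6 + c))
-2*R(-10) = -2*(-25 - 3*(-10))/(6 - 10) = -2*(-25 + 30)/(-4) = -(-1)*5/2 = -2*(-5/4) = 5/2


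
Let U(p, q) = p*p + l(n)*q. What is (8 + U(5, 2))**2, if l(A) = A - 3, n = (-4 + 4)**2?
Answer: 729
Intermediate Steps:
n = 0 (n = 0**2 = 0)
l(A) = -3 + A
U(p, q) = p**2 - 3*q (U(p, q) = p*p + (-3 + 0)*q = p**2 - 3*q)
(8 + U(5, 2))**2 = (8 + (5**2 - 3*2))**2 = (8 + (25 - 6))**2 = (8 + 19)**2 = 27**2 = 729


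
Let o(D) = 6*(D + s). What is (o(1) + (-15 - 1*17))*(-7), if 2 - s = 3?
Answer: 224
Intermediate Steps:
s = -1 (s = 2 - 1*3 = 2 - 3 = -1)
o(D) = -6 + 6*D (o(D) = 6*(D - 1) = 6*(-1 + D) = -6 + 6*D)
(o(1) + (-15 - 1*17))*(-7) = ((-6 + 6*1) + (-15 - 1*17))*(-7) = ((-6 + 6) + (-15 - 17))*(-7) = (0 - 32)*(-7) = -32*(-7) = 224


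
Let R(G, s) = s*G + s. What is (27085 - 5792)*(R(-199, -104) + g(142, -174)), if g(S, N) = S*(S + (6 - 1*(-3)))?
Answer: 895029962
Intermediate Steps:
g(S, N) = S*(9 + S) (g(S, N) = S*(S + (6 + 3)) = S*(S + 9) = S*(9 + S))
R(G, s) = s + G*s (R(G, s) = G*s + s = s + G*s)
(27085 - 5792)*(R(-199, -104) + g(142, -174)) = (27085 - 5792)*(-104*(1 - 199) + 142*(9 + 142)) = 21293*(-104*(-198) + 142*151) = 21293*(20592 + 21442) = 21293*42034 = 895029962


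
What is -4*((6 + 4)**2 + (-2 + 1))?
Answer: -396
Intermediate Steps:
-4*((6 + 4)**2 + (-2 + 1)) = -4*(10**2 - 1) = -4*(100 - 1) = -4*99 = -396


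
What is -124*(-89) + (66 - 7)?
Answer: 11095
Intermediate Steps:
-124*(-89) + (66 - 7) = 11036 + 59 = 11095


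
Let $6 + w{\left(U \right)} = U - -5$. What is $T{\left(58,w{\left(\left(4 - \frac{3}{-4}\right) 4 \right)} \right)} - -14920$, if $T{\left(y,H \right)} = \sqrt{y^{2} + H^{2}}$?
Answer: $14920 + 2 \sqrt{922} \approx 14981.0$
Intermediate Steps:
$w{\left(U \right)} = -1 + U$ ($w{\left(U \right)} = -6 + \left(U - -5\right) = -6 + \left(U + 5\right) = -6 + \left(5 + U\right) = -1 + U$)
$T{\left(y,H \right)} = \sqrt{H^{2} + y^{2}}$
$T{\left(58,w{\left(\left(4 - \frac{3}{-4}\right) 4 \right)} \right)} - -14920 = \sqrt{\left(-1 + \left(4 - \frac{3}{-4}\right) 4\right)^{2} + 58^{2}} - -14920 = \sqrt{\left(-1 + \left(4 - - \frac{3}{4}\right) 4\right)^{2} + 3364} + 14920 = \sqrt{\left(-1 + \left(4 + \frac{3}{4}\right) 4\right)^{2} + 3364} + 14920 = \sqrt{\left(-1 + \frac{19}{4} \cdot 4\right)^{2} + 3364} + 14920 = \sqrt{\left(-1 + 19\right)^{2} + 3364} + 14920 = \sqrt{18^{2} + 3364} + 14920 = \sqrt{324 + 3364} + 14920 = \sqrt{3688} + 14920 = 2 \sqrt{922} + 14920 = 14920 + 2 \sqrt{922}$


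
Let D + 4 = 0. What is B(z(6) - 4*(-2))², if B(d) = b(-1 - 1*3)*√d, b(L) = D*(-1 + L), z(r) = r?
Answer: 5600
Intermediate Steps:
D = -4 (D = -4 + 0 = -4)
b(L) = 4 - 4*L (b(L) = -4*(-1 + L) = 4 - 4*L)
B(d) = 20*√d (B(d) = (4 - 4*(-1 - 1*3))*√d = (4 - 4*(-1 - 3))*√d = (4 - 4*(-4))*√d = (4 + 16)*√d = 20*√d)
B(z(6) - 4*(-2))² = (20*√(6 - 4*(-2)))² = (20*√(6 + 8))² = (20*√14)² = 5600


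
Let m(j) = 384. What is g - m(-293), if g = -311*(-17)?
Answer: 4903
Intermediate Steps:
g = 5287
g - m(-293) = 5287 - 1*384 = 5287 - 384 = 4903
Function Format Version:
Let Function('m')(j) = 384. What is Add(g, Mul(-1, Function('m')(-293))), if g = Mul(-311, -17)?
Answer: 4903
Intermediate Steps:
g = 5287
Add(g, Mul(-1, Function('m')(-293))) = Add(5287, Mul(-1, 384)) = Add(5287, -384) = 4903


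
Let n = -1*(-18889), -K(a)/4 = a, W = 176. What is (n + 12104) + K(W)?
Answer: 30289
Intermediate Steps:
K(a) = -4*a
n = 18889
(n + 12104) + K(W) = (18889 + 12104) - 4*176 = 30993 - 704 = 30289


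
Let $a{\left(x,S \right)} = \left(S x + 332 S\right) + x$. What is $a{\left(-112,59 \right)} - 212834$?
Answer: $-199966$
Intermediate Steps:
$a{\left(x,S \right)} = x + 332 S + S x$ ($a{\left(x,S \right)} = \left(332 S + S x\right) + x = x + 332 S + S x$)
$a{\left(-112,59 \right)} - 212834 = \left(-112 + 332 \cdot 59 + 59 \left(-112\right)\right) - 212834 = \left(-112 + 19588 - 6608\right) - 212834 = 12868 - 212834 = -199966$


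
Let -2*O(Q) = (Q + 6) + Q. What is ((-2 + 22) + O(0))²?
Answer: 289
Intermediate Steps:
O(Q) = -3 - Q (O(Q) = -((Q + 6) + Q)/2 = -((6 + Q) + Q)/2 = -(6 + 2*Q)/2 = -3 - Q)
((-2 + 22) + O(0))² = ((-2 + 22) + (-3 - 1*0))² = (20 + (-3 + 0))² = (20 - 3)² = 17² = 289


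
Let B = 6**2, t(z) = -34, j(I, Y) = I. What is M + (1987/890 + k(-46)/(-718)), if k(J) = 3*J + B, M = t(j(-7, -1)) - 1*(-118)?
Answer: 27597563/319510 ≈ 86.375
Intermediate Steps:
B = 36
M = 84 (M = -34 - 1*(-118) = -34 + 118 = 84)
k(J) = 36 + 3*J (k(J) = 3*J + 36 = 36 + 3*J)
M + (1987/890 + k(-46)/(-718)) = 84 + (1987/890 + (36 + 3*(-46))/(-718)) = 84 + (1987*(1/890) + (36 - 138)*(-1/718)) = 84 + (1987/890 - 102*(-1/718)) = 84 + (1987/890 + 51/359) = 84 + 758723/319510 = 27597563/319510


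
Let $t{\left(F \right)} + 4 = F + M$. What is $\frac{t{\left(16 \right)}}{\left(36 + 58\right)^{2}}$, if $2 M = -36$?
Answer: $- \frac{3}{4418} \approx -0.00067904$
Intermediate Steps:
$M = -18$ ($M = \frac{1}{2} \left(-36\right) = -18$)
$t{\left(F \right)} = -22 + F$ ($t{\left(F \right)} = -4 + \left(F - 18\right) = -4 + \left(-18 + F\right) = -22 + F$)
$\frac{t{\left(16 \right)}}{\left(36 + 58\right)^{2}} = \frac{-22 + 16}{\left(36 + 58\right)^{2}} = - \frac{6}{94^{2}} = - \frac{6}{8836} = \left(-6\right) \frac{1}{8836} = - \frac{3}{4418}$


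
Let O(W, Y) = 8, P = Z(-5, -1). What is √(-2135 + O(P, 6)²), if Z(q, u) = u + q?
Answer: I*√2071 ≈ 45.508*I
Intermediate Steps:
Z(q, u) = q + u
P = -6 (P = -5 - 1 = -6)
√(-2135 + O(P, 6)²) = √(-2135 + 8²) = √(-2135 + 64) = √(-2071) = I*√2071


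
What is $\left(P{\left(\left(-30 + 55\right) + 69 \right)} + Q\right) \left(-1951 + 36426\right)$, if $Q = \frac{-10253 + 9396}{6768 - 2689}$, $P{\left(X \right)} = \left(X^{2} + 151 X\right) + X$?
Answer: $\frac{3251748847025}{4079} \approx 7.9719 \cdot 10^{8}$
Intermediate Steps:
$P{\left(X \right)} = X^{2} + 152 X$
$Q = - \frac{857}{4079} \approx -0.2101$
$\left(P{\left(\left(-30 + 55\right) + 69 \right)} + Q\right) \left(-1951 + 36426\right) = \left(\left(\left(-30 + 55\right) + 69\right) \left(152 + \left(\left(-30 + 55\right) + 69\right)\right) - \frac{857}{4079}\right) \left(-1951 + 36426\right) = \left(\left(25 + 69\right) \left(152 + \left(25 + 69\right)\right) - \frac{857}{4079}\right) 34475 = \left(94 \left(152 + 94\right) - \frac{857}{4079}\right) 34475 = \left(94 \cdot 246 - \frac{857}{4079}\right) 34475 = \left(23124 - \frac{857}{4079}\right) 34475 = \frac{94321939}{4079} \cdot 34475 = \frac{3251748847025}{4079}$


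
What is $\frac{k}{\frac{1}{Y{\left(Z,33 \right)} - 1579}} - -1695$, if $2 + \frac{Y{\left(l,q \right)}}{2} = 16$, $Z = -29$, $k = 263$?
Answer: $-406218$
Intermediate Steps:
$Y{\left(l,q \right)} = 28$ ($Y{\left(l,q \right)} = -4 + 2 \cdot 16 = -4 + 32 = 28$)
$\frac{k}{\frac{1}{Y{\left(Z,33 \right)} - 1579}} - -1695 = \frac{263}{\frac{1}{28 - 1579}} - -1695 = \frac{263}{\frac{1}{-1551}} + 1695 = \frac{263}{- \frac{1}{1551}} + 1695 = 263 \left(-1551\right) + 1695 = -407913 + 1695 = -406218$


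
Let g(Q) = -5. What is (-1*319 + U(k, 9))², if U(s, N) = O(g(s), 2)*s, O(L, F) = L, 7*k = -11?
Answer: 4743684/49 ≈ 96810.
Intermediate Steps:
k = -11/7 (k = (⅐)*(-11) = -11/7 ≈ -1.5714)
U(s, N) = -5*s
(-1*319 + U(k, 9))² = (-1*319 - 5*(-11/7))² = (-319 + 55/7)² = (-2178/7)² = 4743684/49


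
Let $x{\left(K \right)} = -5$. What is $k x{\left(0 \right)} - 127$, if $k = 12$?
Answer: $-187$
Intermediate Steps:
$k x{\left(0 \right)} - 127 = 12 \left(-5\right) - 127 = -60 - 127 = -187$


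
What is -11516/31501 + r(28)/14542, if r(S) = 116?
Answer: -81905778/229043771 ≈ -0.35760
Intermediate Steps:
-11516/31501 + r(28)/14542 = -11516/31501 + 116/14542 = -11516*1/31501 + 116*(1/14542) = -11516/31501 + 58/7271 = -81905778/229043771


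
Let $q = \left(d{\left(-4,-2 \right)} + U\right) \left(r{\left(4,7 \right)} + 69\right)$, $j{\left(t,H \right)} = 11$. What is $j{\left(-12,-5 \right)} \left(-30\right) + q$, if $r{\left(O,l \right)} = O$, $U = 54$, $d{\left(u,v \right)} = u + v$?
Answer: $3174$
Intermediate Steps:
$q = 3504$ ($q = \left(\left(-4 - 2\right) + 54\right) \left(4 + 69\right) = \left(-6 + 54\right) 73 = 48 \cdot 73 = 3504$)
$j{\left(-12,-5 \right)} \left(-30\right) + q = 11 \left(-30\right) + 3504 = -330 + 3504 = 3174$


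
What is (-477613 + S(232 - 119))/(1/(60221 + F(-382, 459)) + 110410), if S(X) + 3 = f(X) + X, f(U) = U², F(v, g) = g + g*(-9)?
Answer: -26280242966/6243575091 ≈ -4.2092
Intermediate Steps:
F(v, g) = -8*g (F(v, g) = g - 9*g = -8*g)
S(X) = -3 + X + X² (S(X) = -3 + (X² + X) = -3 + (X + X²) = -3 + X + X²)
(-477613 + S(232 - 119))/(1/(60221 + F(-382, 459)) + 110410) = (-477613 + (-3 + (232 - 119) + (232 - 119)²))/(1/(60221 - 8*459) + 110410) = (-477613 + (-3 + 113 + 113²))/(1/(60221 - 3672) + 110410) = (-477613 + (-3 + 113 + 12769))/(1/56549 + 110410) = (-477613 + 12879)/(1/56549 + 110410) = -464734/6243575091/56549 = -464734*56549/6243575091 = -26280242966/6243575091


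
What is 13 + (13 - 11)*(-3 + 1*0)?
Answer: 7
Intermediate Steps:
13 + (13 - 11)*(-3 + 1*0) = 13 + 2*(-3 + 0) = 13 + 2*(-3) = 13 - 6 = 7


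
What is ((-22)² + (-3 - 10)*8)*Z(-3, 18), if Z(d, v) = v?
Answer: 6840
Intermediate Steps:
((-22)² + (-3 - 10)*8)*Z(-3, 18) = ((-22)² + (-3 - 10)*8)*18 = (484 - 13*8)*18 = (484 - 104)*18 = 380*18 = 6840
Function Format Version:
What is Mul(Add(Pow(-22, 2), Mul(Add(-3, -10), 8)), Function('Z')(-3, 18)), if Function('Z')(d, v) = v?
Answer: 6840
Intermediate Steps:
Mul(Add(Pow(-22, 2), Mul(Add(-3, -10), 8)), Function('Z')(-3, 18)) = Mul(Add(Pow(-22, 2), Mul(Add(-3, -10), 8)), 18) = Mul(Add(484, Mul(-13, 8)), 18) = Mul(Add(484, -104), 18) = Mul(380, 18) = 6840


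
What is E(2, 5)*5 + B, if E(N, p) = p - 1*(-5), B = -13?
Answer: 37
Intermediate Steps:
E(N, p) = 5 + p (E(N, p) = p + 5 = 5 + p)
E(2, 5)*5 + B = (5 + 5)*5 - 13 = 10*5 - 13 = 50 - 13 = 37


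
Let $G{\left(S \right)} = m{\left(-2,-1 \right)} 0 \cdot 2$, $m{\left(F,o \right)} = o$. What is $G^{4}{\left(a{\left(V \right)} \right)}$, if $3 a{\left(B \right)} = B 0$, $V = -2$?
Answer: $0$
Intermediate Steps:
$a{\left(B \right)} = 0$ ($a{\left(B \right)} = \frac{B 0}{3} = \frac{1}{3} \cdot 0 = 0$)
$G{\left(S \right)} = 0$ ($G{\left(S \right)} = \left(-1\right) 0 \cdot 2 = 0 \cdot 2 = 0$)
$G^{4}{\left(a{\left(V \right)} \right)} = 0^{4} = 0$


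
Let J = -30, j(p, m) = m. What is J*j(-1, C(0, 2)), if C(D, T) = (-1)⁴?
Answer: -30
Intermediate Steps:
C(D, T) = 1
J*j(-1, C(0, 2)) = -30*1 = -30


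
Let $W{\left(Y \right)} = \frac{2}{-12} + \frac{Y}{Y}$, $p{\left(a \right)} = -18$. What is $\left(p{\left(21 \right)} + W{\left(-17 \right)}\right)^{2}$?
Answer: $\frac{10609}{36} \approx 294.69$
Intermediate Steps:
$W{\left(Y \right)} = \frac{5}{6}$ ($W{\left(Y \right)} = 2 \left(- \frac{1}{12}\right) + 1 = - \frac{1}{6} + 1 = \frac{5}{6}$)
$\left(p{\left(21 \right)} + W{\left(-17 \right)}\right)^{2} = \left(-18 + \frac{5}{6}\right)^{2} = \left(- \frac{103}{6}\right)^{2} = \frac{10609}{36}$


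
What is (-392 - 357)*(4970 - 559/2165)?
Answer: -8058858759/2165 ≈ -3.7223e+6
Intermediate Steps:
(-392 - 357)*(4970 - 559/2165) = -749*(4970 - 559*1/2165) = -749*(4970 - 559/2165) = -749*10759491/2165 = -8058858759/2165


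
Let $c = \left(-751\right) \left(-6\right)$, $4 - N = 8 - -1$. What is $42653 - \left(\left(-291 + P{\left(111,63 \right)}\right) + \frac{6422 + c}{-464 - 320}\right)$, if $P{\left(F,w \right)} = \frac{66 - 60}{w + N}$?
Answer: $\frac{61043084}{1421} \approx 42958.0$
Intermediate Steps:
$N = -5$ ($N = 4 - \left(8 - -1\right) = 4 - \left(8 + 1\right) = 4 - 9 = -5$)
$c = 4506$
$P{\left(F,w \right)} = \frac{6}{-5 + w}$ ($P{\left(F,w \right)} = \frac{66 - 60}{w - 5} = \frac{6}{-5 + w}$)
$42653 - \left(\left(-291 + P{\left(111,63 \right)}\right) + \frac{6422 + c}{-464 - 320}\right) = 42653 - \left(\left(-291 + \frac{6}{-5 + 63}\right) + \frac{6422 + 4506}{-464 - 320}\right) = 42653 - \left(\left(-291 + \frac{6}{58}\right) + \frac{10928}{-784}\right) = 42653 - \left(\left(-291 + 6 \cdot \frac{1}{58}\right) + 10928 \left(- \frac{1}{784}\right)\right) = 42653 - \left(\left(-291 + \frac{3}{29}\right) - \frac{683}{49}\right) = 42653 - \left(- \frac{8436}{29} - \frac{683}{49}\right) = 42653 - - \frac{433171}{1421} = 42653 + \frac{433171}{1421} = \frac{61043084}{1421}$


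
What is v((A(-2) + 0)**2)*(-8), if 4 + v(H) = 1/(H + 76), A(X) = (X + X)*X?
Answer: 1118/35 ≈ 31.943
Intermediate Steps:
A(X) = 2*X**2 (A(X) = (2*X)*X = 2*X**2)
v(H) = -4 + 1/(76 + H) (v(H) = -4 + 1/(H + 76) = -4 + 1/(76 + H))
v((A(-2) + 0)**2)*(-8) = ((-303 - 4*(2*(-2)**2 + 0)**2)/(76 + (2*(-2)**2 + 0)**2))*(-8) = ((-303 - 4*(2*4 + 0)**2)/(76 + (2*4 + 0)**2))*(-8) = ((-303 - 4*(8 + 0)**2)/(76 + (8 + 0)**2))*(-8) = ((-303 - 4*8**2)/(76 + 8**2))*(-8) = ((-303 - 4*64)/(76 + 64))*(-8) = ((-303 - 256)/140)*(-8) = ((1/140)*(-559))*(-8) = -559/140*(-8) = 1118/35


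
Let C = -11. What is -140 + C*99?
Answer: -1229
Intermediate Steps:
-140 + C*99 = -140 - 11*99 = -140 - 1089 = -1229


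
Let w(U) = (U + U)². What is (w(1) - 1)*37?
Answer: 111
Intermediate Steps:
w(U) = 4*U² (w(U) = (2*U)² = 4*U²)
(w(1) - 1)*37 = (4*1² - 1)*37 = (4*1 - 1)*37 = (4 - 1)*37 = 3*37 = 111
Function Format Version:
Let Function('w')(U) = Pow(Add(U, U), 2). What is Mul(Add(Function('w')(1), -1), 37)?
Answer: 111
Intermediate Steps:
Function('w')(U) = Mul(4, Pow(U, 2)) (Function('w')(U) = Pow(Mul(2, U), 2) = Mul(4, Pow(U, 2)))
Mul(Add(Function('w')(1), -1), 37) = Mul(Add(Mul(4, Pow(1, 2)), -1), 37) = Mul(Add(Mul(4, 1), -1), 37) = Mul(Add(4, -1), 37) = Mul(3, 37) = 111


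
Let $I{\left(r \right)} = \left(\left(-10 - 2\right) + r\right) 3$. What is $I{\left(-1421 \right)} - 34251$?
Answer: $-38550$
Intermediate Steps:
$I{\left(r \right)} = -36 + 3 r$ ($I{\left(r \right)} = \left(\left(-10 - 2\right) + r\right) 3 = \left(-12 + r\right) 3 = -36 + 3 r$)
$I{\left(-1421 \right)} - 34251 = \left(-36 + 3 \left(-1421\right)\right) - 34251 = \left(-36 - 4263\right) - 34251 = -4299 - 34251 = -38550$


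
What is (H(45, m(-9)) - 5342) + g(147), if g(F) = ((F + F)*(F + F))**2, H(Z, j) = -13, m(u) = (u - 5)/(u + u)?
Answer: 7471176741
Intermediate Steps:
m(u) = (-5 + u)/(2*u) (m(u) = (-5 + u)/((2*u)) = (-5 + u)*(1/(2*u)) = (-5 + u)/(2*u))
g(F) = 16*F**4 (g(F) = ((2*F)*(2*F))**2 = (4*F**2)**2 = 16*F**4)
(H(45, m(-9)) - 5342) + g(147) = (-13 - 5342) + 16*147**4 = -5355 + 16*466948881 = -5355 + 7471182096 = 7471176741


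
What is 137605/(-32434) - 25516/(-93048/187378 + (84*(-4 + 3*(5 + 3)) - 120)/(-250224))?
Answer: 62178432192687367/1225378996762 ≈ 50742.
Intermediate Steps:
137605/(-32434) - 25516/(-93048/187378 + (84*(-4 + 3*(5 + 3)) - 120)/(-250224)) = 137605*(-1/32434) - 25516/(-93048*1/187378 + (84*(-4 + 3*8) - 120)*(-1/250224)) = -137605/32434 - 25516/(-46524/93689 + (84*(-4 + 24) - 120)*(-1/250224)) = -137605/32434 - 25516/(-46524/93689 + (84*20 - 120)*(-1/250224)) = -137605/32434 - 25516/(-46524/93689 + (1680 - 120)*(-1/250224)) = -137605/32434 - 25516/(-46524/93689 + 1560*(-1/250224)) = -137605/32434 - 25516/(-46524/93689 - 5/802) = -137605/32434 - 25516/(-37780693/75138578) = -137605/32434 - 25516*(-75138578/37780693) = -137605/32434 + 1917235956248/37780693 = 62178432192687367/1225378996762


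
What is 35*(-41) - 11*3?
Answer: -1468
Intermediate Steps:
35*(-41) - 11*3 = -1435 - 33 = -1468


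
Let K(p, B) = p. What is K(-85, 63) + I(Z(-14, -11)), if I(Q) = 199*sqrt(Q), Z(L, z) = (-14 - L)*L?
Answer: -85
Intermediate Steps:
Z(L, z) = L*(-14 - L)
K(-85, 63) + I(Z(-14, -11)) = -85 + 199*sqrt(-1*(-14)*(14 - 14)) = -85 + 199*sqrt(-1*(-14)*0) = -85 + 199*sqrt(0) = -85 + 199*0 = -85 + 0 = -85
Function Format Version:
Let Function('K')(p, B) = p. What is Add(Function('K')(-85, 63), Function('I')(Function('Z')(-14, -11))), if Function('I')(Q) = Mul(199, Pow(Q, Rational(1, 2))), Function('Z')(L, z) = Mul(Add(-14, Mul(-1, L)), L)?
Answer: -85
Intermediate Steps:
Function('Z')(L, z) = Mul(L, Add(-14, Mul(-1, L)))
Add(Function('K')(-85, 63), Function('I')(Function('Z')(-14, -11))) = Add(-85, Mul(199, Pow(Mul(-1, -14, Add(14, -14)), Rational(1, 2)))) = Add(-85, Mul(199, Pow(Mul(-1, -14, 0), Rational(1, 2)))) = Add(-85, Mul(199, Pow(0, Rational(1, 2)))) = Add(-85, Mul(199, 0)) = Add(-85, 0) = -85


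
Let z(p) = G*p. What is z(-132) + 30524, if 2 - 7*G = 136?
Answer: 231356/7 ≈ 33051.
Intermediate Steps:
G = -134/7 (G = 2/7 - 1/7*136 = 2/7 - 136/7 = -134/7 ≈ -19.143)
z(p) = -134*p/7
z(-132) + 30524 = -134/7*(-132) + 30524 = 17688/7 + 30524 = 231356/7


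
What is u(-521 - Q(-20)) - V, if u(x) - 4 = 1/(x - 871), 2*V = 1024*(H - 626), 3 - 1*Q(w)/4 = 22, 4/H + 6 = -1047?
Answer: 444157100083/1385748 ≈ 3.2052e+5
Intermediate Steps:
H = -4/1053 (H = 4/(-6 - 1047) = 4/(-1053) = 4*(-1/1053) = -4/1053 ≈ -0.0037987)
Q(w) = -76 (Q(w) = 12 - 4*22 = 12 - 88 = -76)
V = -337501184/1053 (V = (1024*(-4/1053 - 626))/2 = (1024*(-659182/1053))/2 = (½)*(-675002368/1053) = -337501184/1053 ≈ -3.2051e+5)
u(x) = 4 + 1/(-871 + x) (u(x) = 4 + 1/(x - 871) = 4 + 1/(-871 + x))
u(-521 - Q(-20)) - V = (-3483 + 4*(-521 - 1*(-76)))/(-871 + (-521 - 1*(-76))) - 1*(-337501184/1053) = (-3483 + 4*(-521 + 76))/(-871 + (-521 + 76)) + 337501184/1053 = (-3483 + 4*(-445))/(-871 - 445) + 337501184/1053 = (-3483 - 1780)/(-1316) + 337501184/1053 = -1/1316*(-5263) + 337501184/1053 = 5263/1316 + 337501184/1053 = 444157100083/1385748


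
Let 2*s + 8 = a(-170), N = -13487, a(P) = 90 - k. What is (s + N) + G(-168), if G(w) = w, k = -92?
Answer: -13568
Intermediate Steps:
a(P) = 182 (a(P) = 90 - 1*(-92) = 90 + 92 = 182)
s = 87 (s = -4 + (1/2)*182 = -4 + 91 = 87)
(s + N) + G(-168) = (87 - 13487) - 168 = -13400 - 168 = -13568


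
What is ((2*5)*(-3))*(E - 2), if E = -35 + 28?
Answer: 270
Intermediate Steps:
E = -7
((2*5)*(-3))*(E - 2) = ((2*5)*(-3))*(-7 - 2) = (10*(-3))*(-9) = -30*(-9) = 270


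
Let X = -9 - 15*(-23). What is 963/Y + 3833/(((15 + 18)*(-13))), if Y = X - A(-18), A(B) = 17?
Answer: -73600/12441 ≈ -5.9159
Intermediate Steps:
X = 336 (X = -9 + 345 = 336)
Y = 319 (Y = 336 - 1*17 = 336 - 17 = 319)
963/Y + 3833/(((15 + 18)*(-13))) = 963/319 + 3833/(((15 + 18)*(-13))) = 963*(1/319) + 3833/((33*(-13))) = 963/319 + 3833/(-429) = 963/319 + 3833*(-1/429) = 963/319 - 3833/429 = -73600/12441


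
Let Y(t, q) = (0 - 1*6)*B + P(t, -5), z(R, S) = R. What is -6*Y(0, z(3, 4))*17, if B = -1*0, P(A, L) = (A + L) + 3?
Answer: 204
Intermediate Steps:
P(A, L) = 3 + A + L
B = 0
Y(t, q) = -2 + t (Y(t, q) = (0 - 1*6)*0 + (3 + t - 5) = (0 - 6)*0 + (-2 + t) = -6*0 + (-2 + t) = 0 + (-2 + t) = -2 + t)
-6*Y(0, z(3, 4))*17 = -6*(-2 + 0)*17 = -6*(-2)*17 = 12*17 = 204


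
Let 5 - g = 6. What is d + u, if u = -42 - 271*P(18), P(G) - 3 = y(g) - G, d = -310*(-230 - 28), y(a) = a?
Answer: 84274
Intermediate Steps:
g = -1 (g = 5 - 1*6 = 5 - 6 = -1)
d = 79980 (d = -310*(-258) = 79980)
P(G) = 2 - G (P(G) = 3 + (-1 - G) = 2 - G)
u = 4294 (u = -42 - 271*(2 - 1*18) = -42 - 271*(2 - 18) = -42 - 271*(-16) = -42 + 4336 = 4294)
d + u = 79980 + 4294 = 84274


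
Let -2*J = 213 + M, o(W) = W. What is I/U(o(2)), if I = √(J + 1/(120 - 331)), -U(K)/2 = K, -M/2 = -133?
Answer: -I*√42651962/1688 ≈ -3.869*I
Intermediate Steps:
M = 266 (M = -2*(-133) = 266)
U(K) = -2*K
J = -479/2 (J = -(213 + 266)/2 = -½*479 = -479/2 ≈ -239.50)
I = I*√42651962/422 (I = √(-479/2 + 1/(120 - 331)) = √(-479/2 + 1/(-211)) = √(-479/2 - 1/211) = √(-101071/422) = I*√42651962/422 ≈ 15.476*I)
I/U(o(2)) = (I*√42651962/422)/((-2*2)) = (I*√42651962/422)/(-4) = (I*√42651962/422)*(-¼) = -I*√42651962/1688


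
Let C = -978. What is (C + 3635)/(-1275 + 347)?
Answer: -2657/928 ≈ -2.8631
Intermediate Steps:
(C + 3635)/(-1275 + 347) = (-978 + 3635)/(-1275 + 347) = 2657/(-928) = 2657*(-1/928) = -2657/928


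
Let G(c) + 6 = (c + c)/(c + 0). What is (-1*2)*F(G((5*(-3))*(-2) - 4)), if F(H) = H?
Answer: 8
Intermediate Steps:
G(c) = -4 (G(c) = -6 + (c + c)/(c + 0) = -6 + (2*c)/c = -6 + 2 = -4)
(-1*2)*F(G((5*(-3))*(-2) - 4)) = -1*2*(-4) = -2*(-4) = 8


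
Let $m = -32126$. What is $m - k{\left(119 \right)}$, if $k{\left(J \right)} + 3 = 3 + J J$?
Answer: $-46287$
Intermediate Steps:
$k{\left(J \right)} = J^{2}$ ($k{\left(J \right)} = -3 + \left(3 + J J\right) = -3 + \left(3 + J^{2}\right) = J^{2}$)
$m - k{\left(119 \right)} = -32126 - 119^{2} = -32126 - 14161 = -46287$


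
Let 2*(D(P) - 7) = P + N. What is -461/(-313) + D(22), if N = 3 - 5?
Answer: 5782/313 ≈ 18.473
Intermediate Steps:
N = -2
D(P) = 6 + P/2 (D(P) = 7 + (P - 2)/2 = 7 + (-2 + P)/2 = 7 + (-1 + P/2) = 6 + P/2)
-461/(-313) + D(22) = -461/(-313) + (6 + (1/2)*22) = -1/313*(-461) + (6 + 11) = 461/313 + 17 = 5782/313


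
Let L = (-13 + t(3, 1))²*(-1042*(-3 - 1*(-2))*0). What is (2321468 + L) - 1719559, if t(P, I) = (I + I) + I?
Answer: 601909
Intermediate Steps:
t(P, I) = 3*I (t(P, I) = 2*I + I = 3*I)
L = 0 (L = (-13 + 3*1)²*(-1042*(-3 - 1*(-2))*0) = (-13 + 3)²*(-1042*(-3 + 2)*0) = (-10)²*(-(-1042)*0) = 100*(-1042*0) = 100*0 = 0)
(2321468 + L) - 1719559 = (2321468 + 0) - 1719559 = 2321468 - 1719559 = 601909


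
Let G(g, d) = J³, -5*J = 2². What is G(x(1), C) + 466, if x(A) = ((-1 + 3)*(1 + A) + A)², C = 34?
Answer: 58186/125 ≈ 465.49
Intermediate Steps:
x(A) = (2 + 3*A)² (x(A) = (2*(1 + A) + A)² = ((2 + 2*A) + A)² = (2 + 3*A)²)
J = -⅘ (J = -⅕*2² = -⅕*4 = -⅘ ≈ -0.80000)
G(g, d) = -64/125 (G(g, d) = (-⅘)³ = -64/125)
G(x(1), C) + 466 = -64/125 + 466 = 58186/125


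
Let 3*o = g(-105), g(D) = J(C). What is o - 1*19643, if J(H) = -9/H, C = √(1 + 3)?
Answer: -39289/2 ≈ -19645.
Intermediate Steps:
C = 2 (C = √4 = 2)
g(D) = -9/2
o = -3/2 (o = (⅓)*(-9/2) = -3/2 ≈ -1.5000)
o - 1*19643 = -3/2 - 1*19643 = -3/2 - 19643 = -39289/2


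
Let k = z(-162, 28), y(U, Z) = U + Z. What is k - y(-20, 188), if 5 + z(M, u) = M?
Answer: -335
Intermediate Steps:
z(M, u) = -5 + M
k = -167 (k = -5 - 162 = -167)
k - y(-20, 188) = -167 - (-20 + 188) = -167 - 1*168 = -167 - 168 = -335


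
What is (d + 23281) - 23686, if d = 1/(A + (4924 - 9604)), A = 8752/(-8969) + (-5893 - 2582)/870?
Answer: -988249306907/2440120461 ≈ -405.00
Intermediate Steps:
A = -5575101/520202 (A = 8752*(-1/8969) - 8475*1/870 = -8752/8969 - 565/58 = -5575101/520202 ≈ -10.717)
d = -520202/2440120461 (d = 1/(-5575101/520202 + (4924 - 9604)) = 1/(-5575101/520202 - 4680) = 1/(-2440120461/520202) = -520202/2440120461 ≈ -0.00021319)
(d + 23281) - 23686 = (-520202/2440120461 + 23281) - 23686 = 56808443932339/2440120461 - 23686 = -988249306907/2440120461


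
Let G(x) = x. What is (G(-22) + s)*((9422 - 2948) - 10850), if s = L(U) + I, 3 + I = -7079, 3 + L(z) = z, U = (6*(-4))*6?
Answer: 31730376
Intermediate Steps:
U = -144 (U = -24*6 = -144)
L(z) = -3 + z
I = -7082 (I = -3 - 7079 = -7082)
s = -7229 (s = (-3 - 144) - 7082 = -147 - 7082 = -7229)
(G(-22) + s)*((9422 - 2948) - 10850) = (-22 - 7229)*((9422 - 2948) - 10850) = -7251*(6474 - 10850) = -7251*(-4376) = 31730376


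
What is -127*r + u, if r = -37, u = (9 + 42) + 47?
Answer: 4797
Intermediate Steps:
u = 98 (u = 51 + 47 = 98)
-127*r + u = -127*(-37) + 98 = 4699 + 98 = 4797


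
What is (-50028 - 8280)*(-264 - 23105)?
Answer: 1362599652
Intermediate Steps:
(-50028 - 8280)*(-264 - 23105) = -58308*(-23369) = 1362599652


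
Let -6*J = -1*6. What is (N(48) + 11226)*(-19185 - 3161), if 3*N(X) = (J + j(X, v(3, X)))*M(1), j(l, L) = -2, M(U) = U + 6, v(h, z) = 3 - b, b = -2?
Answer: -752412166/3 ≈ -2.5080e+8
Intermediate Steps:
J = 1 (J = -(-1)*6/6 = -⅙*(-6) = 1)
v(h, z) = 5 (v(h, z) = 3 - 1*(-2) = 3 + 2 = 5)
M(U) = 6 + U
N(X) = -7/3 (N(X) = ((1 - 2)*(6 + 1))/3 = (-1*7)/3 = (⅓)*(-7) = -7/3)
(N(48) + 11226)*(-19185 - 3161) = (-7/3 + 11226)*(-19185 - 3161) = (33671/3)*(-22346) = -752412166/3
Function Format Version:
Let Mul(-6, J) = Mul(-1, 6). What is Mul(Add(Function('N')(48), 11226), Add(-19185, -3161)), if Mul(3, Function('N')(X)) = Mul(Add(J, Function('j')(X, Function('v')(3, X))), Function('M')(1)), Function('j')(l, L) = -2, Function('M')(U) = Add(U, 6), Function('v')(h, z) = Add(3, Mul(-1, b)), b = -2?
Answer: Rational(-752412166, 3) ≈ -2.5080e+8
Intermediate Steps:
J = 1 (J = Mul(Rational(-1, 6), Mul(-1, 6)) = Mul(Rational(-1, 6), -6) = 1)
Function('v')(h, z) = 5 (Function('v')(h, z) = Add(3, Mul(-1, -2)) = Add(3, 2) = 5)
Function('M')(U) = Add(6, U)
Function('N')(X) = Rational(-7, 3) (Function('N')(X) = Mul(Rational(1, 3), Mul(Add(1, -2), Add(6, 1))) = Mul(Rational(1, 3), Mul(-1, 7)) = Mul(Rational(1, 3), -7) = Rational(-7, 3))
Mul(Add(Function('N')(48), 11226), Add(-19185, -3161)) = Mul(Add(Rational(-7, 3), 11226), Add(-19185, -3161)) = Mul(Rational(33671, 3), -22346) = Rational(-752412166, 3)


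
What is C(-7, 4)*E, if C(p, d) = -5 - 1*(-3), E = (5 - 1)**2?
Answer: -32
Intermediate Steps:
E = 16 (E = 4**2 = 16)
C(p, d) = -2 (C(p, d) = -5 + 3 = -2)
C(-7, 4)*E = -2*16 = -32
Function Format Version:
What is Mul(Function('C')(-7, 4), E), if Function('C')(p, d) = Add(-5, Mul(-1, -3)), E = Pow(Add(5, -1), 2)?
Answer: -32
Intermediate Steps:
E = 16 (E = Pow(4, 2) = 16)
Function('C')(p, d) = -2 (Function('C')(p, d) = Add(-5, 3) = -2)
Mul(Function('C')(-7, 4), E) = Mul(-2, 16) = -32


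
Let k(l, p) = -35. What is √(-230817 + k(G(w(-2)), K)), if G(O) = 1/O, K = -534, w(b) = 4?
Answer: 2*I*√57713 ≈ 480.47*I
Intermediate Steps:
√(-230817 + k(G(w(-2)), K)) = √(-230817 - 35) = √(-230852) = 2*I*√57713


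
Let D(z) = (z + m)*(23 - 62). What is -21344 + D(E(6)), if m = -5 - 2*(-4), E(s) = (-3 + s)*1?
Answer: -21578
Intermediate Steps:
E(s) = -3 + s
m = 3 (m = -5 + 8 = 3)
D(z) = -117 - 39*z (D(z) = (z + 3)*(23 - 62) = (3 + z)*(-39) = -117 - 39*z)
-21344 + D(E(6)) = -21344 + (-117 - 39*(-3 + 6)) = -21344 + (-117 - 39*3) = -21344 + (-117 - 117) = -21344 - 234 = -21578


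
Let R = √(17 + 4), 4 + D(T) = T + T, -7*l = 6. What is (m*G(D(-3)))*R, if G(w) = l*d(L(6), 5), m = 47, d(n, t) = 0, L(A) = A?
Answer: 0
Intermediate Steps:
l = -6/7 (l = -⅐*6 = -6/7 ≈ -0.85714)
D(T) = -4 + 2*T (D(T) = -4 + (T + T) = -4 + 2*T)
R = √21 ≈ 4.5826
G(w) = 0 (G(w) = -6/7*0 = 0)
(m*G(D(-3)))*R = (47*0)*√21 = 0*√21 = 0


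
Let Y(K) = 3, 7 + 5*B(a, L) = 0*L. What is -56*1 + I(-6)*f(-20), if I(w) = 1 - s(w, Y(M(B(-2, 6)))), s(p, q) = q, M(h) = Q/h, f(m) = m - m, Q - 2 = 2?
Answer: -56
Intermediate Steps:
Q = 4 (Q = 2 + 2 = 4)
B(a, L) = -7/5 (B(a, L) = -7/5 + (0*L)/5 = -7/5 + (⅕)*0 = -7/5 + 0 = -7/5)
f(m) = 0
M(h) = 4/h
I(w) = -2 (I(w) = 1 - 1*3 = 1 - 3 = -2)
-56*1 + I(-6)*f(-20) = -56*1 - 2*0 = -56 + 0 = -56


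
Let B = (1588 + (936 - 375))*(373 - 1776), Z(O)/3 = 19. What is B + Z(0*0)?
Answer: -3014990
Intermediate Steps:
Z(O) = 57 (Z(O) = 3*19 = 57)
B = -3015047 (B = (1588 + 561)*(-1403) = 2149*(-1403) = -3015047)
B + Z(0*0) = -3015047 + 57 = -3014990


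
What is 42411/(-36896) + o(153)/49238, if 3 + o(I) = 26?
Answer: -1043692105/908342624 ≈ -1.1490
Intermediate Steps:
o(I) = 23 (o(I) = -3 + 26 = 23)
42411/(-36896) + o(153)/49238 = 42411/(-36896) + 23/49238 = 42411*(-1/36896) + 23*(1/49238) = -42411/36896 + 23/49238 = -1043692105/908342624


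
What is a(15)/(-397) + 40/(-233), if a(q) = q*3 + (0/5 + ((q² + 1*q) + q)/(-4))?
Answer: -46045/370004 ≈ -0.12444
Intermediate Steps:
a(q) = -q²/4 + 5*q/2 (a(q) = 3*q + (0*(⅕) + ((q² + q) + q)*(-¼)) = 3*q + (0 + ((q + q²) + q)*(-¼)) = 3*q + (0 + (q² + 2*q)*(-¼)) = 3*q + (0 + (-q/2 - q²/4)) = 3*q + (-q/2 - q²/4) = -q²/4 + 5*q/2)
a(15)/(-397) + 40/(-233) = ((¼)*15*(10 - 1*15))/(-397) + 40/(-233) = ((¼)*15*(10 - 15))*(-1/397) + 40*(-1/233) = ((¼)*15*(-5))*(-1/397) - 40/233 = -75/4*(-1/397) - 40/233 = 75/1588 - 40/233 = -46045/370004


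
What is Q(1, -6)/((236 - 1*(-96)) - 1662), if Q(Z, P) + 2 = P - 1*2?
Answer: 1/133 ≈ 0.0075188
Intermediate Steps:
Q(Z, P) = -4 + P (Q(Z, P) = -2 + (P - 1*2) = -2 + (P - 2) = -2 + (-2 + P) = -4 + P)
Q(1, -6)/((236 - 1*(-96)) - 1662) = (-4 - 6)/((236 - 1*(-96)) - 1662) = -10/((236 + 96) - 1662) = -10/(332 - 1662) = -10/(-1330) = -1/1330*(-10) = 1/133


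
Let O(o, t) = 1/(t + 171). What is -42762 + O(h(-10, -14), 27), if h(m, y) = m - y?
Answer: -8466875/198 ≈ -42762.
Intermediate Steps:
O(o, t) = 1/(171 + t)
-42762 + O(h(-10, -14), 27) = -42762 + 1/(171 + 27) = -42762 + 1/198 = -8466875/198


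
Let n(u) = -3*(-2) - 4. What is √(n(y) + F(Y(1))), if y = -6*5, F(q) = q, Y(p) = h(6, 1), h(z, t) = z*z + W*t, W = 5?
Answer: √43 ≈ 6.5574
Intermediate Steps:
h(z, t) = z² + 5*t (h(z, t) = z*z + 5*t = z² + 5*t)
Y(p) = 41 (Y(p) = 6² + 5*1 = 36 + 5 = 41)
y = -30
n(u) = 2 (n(u) = 6 - 4 = 2)
√(n(y) + F(Y(1))) = √(2 + 41) = √43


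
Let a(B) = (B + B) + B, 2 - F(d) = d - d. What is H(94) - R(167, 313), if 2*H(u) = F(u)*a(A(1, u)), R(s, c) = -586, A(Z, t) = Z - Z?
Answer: 586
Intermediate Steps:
A(Z, t) = 0
F(d) = 2 (F(d) = 2 - (d - d) = 2 - 1*0 = 2 + 0 = 2)
a(B) = 3*B (a(B) = 2*B + B = 3*B)
H(u) = 0 (H(u) = (2*(3*0))/2 = (2*0)/2 = (1/2)*0 = 0)
H(94) - R(167, 313) = 0 - 1*(-586) = 0 + 586 = 586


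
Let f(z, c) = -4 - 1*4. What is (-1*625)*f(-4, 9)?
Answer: 5000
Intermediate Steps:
f(z, c) = -8 (f(z, c) = -4 - 4 = -8)
(-1*625)*f(-4, 9) = -1*625*(-8) = -625*(-8) = 5000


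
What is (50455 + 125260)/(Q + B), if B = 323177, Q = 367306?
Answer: 175715/690483 ≈ 0.25448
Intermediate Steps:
(50455 + 125260)/(Q + B) = (50455 + 125260)/(367306 + 323177) = 175715/690483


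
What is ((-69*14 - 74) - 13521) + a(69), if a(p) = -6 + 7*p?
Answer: -14084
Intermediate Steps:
((-69*14 - 74) - 13521) + a(69) = ((-69*14 - 74) - 13521) + (-6 + 7*69) = ((-966 - 74) - 13521) + (-6 + 483) = (-1040 - 13521) + 477 = -14561 + 477 = -14084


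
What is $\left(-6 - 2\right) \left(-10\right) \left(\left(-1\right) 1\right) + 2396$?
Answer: $2316$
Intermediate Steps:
$\left(-6 - 2\right) \left(-10\right) \left(\left(-1\right) 1\right) + 2396 = \left(-6 - 2\right) \left(-10\right) \left(-1\right) + 2396 = \left(-8\right) \left(-10\right) \left(-1\right) + 2396 = 80 \left(-1\right) + 2396 = -80 + 2396 = 2316$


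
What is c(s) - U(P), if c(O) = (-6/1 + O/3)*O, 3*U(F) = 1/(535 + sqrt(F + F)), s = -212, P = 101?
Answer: 13946480945/858069 + sqrt(202)/858069 ≈ 16253.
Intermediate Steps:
U(F) = 1/(3*(535 + sqrt(2)*sqrt(F))) (U(F) = 1/(3*(535 + sqrt(F + F))) = 1/(3*(535 + sqrt(2*F))) = 1/(3*(535 + sqrt(2)*sqrt(F))))
c(O) = O*(-6 + O/3) (c(O) = (-6*1 + O*(1/3))*O = (-6 + O/3)*O = O*(-6 + O/3))
c(s) - U(P) = (1/3)*(-212)*(-18 - 212) - 1/(3*(535 + sqrt(2)*sqrt(101))) = (1/3)*(-212)*(-230) - 1/(3*(535 + sqrt(202))) = 48760/3 - 1/(3*(535 + sqrt(202)))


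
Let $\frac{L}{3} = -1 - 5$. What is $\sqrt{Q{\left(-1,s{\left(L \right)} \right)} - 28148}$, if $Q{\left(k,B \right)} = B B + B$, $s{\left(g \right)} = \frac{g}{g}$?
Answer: $i \sqrt{28146} \approx 167.77 i$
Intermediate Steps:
$L = -18$ ($L = 3 \left(-1 - 5\right) = 3 \left(-6\right) = -18$)
$s{\left(g \right)} = 1$
$Q{\left(k,B \right)} = B + B^{2}$ ($Q{\left(k,B \right)} = B^{2} + B = B + B^{2}$)
$\sqrt{Q{\left(-1,s{\left(L \right)} \right)} - 28148} = \sqrt{1 \left(1 + 1\right) - 28148} = \sqrt{1 \cdot 2 - 28148} = \sqrt{2 - 28148} = \sqrt{-28146} = i \sqrt{28146}$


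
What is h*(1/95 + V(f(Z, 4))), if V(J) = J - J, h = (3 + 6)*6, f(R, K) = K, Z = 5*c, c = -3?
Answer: 54/95 ≈ 0.56842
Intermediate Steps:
Z = -15 (Z = 5*(-3) = -15)
h = 54 (h = 9*6 = 54)
V(J) = 0
h*(1/95 + V(f(Z, 4))) = 54*(1/95 + 0) = 54*(1/95) = 54/95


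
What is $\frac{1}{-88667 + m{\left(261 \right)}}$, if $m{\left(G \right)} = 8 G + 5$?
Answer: $- \frac{1}{86574} \approx -1.1551 \cdot 10^{-5}$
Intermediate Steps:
$m{\left(G \right)} = 5 + 8 G$
$\frac{1}{-88667 + m{\left(261 \right)}} = \frac{1}{-88667 + \left(5 + 8 \cdot 261\right)} = \frac{1}{-88667 + \left(5 + 2088\right)} = \frac{1}{-88667 + 2093} = \frac{1}{-86574} = - \frac{1}{86574}$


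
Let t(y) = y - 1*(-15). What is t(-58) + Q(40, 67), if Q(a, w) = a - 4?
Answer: -7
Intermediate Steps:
t(y) = 15 + y (t(y) = y + 15 = 15 + y)
Q(a, w) = -4 + a
t(-58) + Q(40, 67) = (15 - 58) + (-4 + 40) = -43 + 36 = -7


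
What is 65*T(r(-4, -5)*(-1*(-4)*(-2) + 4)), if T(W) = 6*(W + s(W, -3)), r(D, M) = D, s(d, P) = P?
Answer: 5070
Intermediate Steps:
T(W) = -18 + 6*W (T(W) = 6*(W - 3) = 6*(-3 + W) = -18 + 6*W)
65*T(r(-4, -5)*(-1*(-4)*(-2) + 4)) = 65*(-18 + 6*(-4*(-1*(-4)*(-2) + 4))) = 65*(-18 + 6*(-4*(4*(-2) + 4))) = 65*(-18 + 6*(-4*(-8 + 4))) = 65*(-18 + 6*(-4*(-4))) = 65*(-18 + 6*16) = 65*(-18 + 96) = 65*78 = 5070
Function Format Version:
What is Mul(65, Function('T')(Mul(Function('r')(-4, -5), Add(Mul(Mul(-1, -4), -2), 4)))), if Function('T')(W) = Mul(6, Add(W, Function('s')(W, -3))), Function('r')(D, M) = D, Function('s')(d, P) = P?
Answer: 5070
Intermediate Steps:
Function('T')(W) = Add(-18, Mul(6, W)) (Function('T')(W) = Mul(6, Add(W, -3)) = Mul(6, Add(-3, W)) = Add(-18, Mul(6, W)))
Mul(65, Function('T')(Mul(Function('r')(-4, -5), Add(Mul(Mul(-1, -4), -2), 4)))) = Mul(65, Add(-18, Mul(6, Mul(-4, Add(Mul(Mul(-1, -4), -2), 4))))) = Mul(65, Add(-18, Mul(6, Mul(-4, Add(Mul(4, -2), 4))))) = Mul(65, Add(-18, Mul(6, Mul(-4, Add(-8, 4))))) = Mul(65, Add(-18, Mul(6, Mul(-4, -4)))) = Mul(65, Add(-18, Mul(6, 16))) = Mul(65, Add(-18, 96)) = Mul(65, 78) = 5070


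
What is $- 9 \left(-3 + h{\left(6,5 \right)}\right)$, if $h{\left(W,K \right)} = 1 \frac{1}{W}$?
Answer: $\frac{51}{2} \approx 25.5$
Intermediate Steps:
$h{\left(W,K \right)} = \frac{1}{W}$
$- 9 \left(-3 + h{\left(6,5 \right)}\right) = - 9 \left(-3 + \frac{1}{6}\right) = \left(-9\right) \left(- \frac{17}{6}\right) = \frac{51}{2}$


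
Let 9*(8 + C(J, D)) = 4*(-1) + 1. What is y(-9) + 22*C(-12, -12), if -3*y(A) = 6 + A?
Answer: -547/3 ≈ -182.33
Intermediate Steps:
C(J, D) = -25/3 (C(J, D) = -8 + (4*(-1) + 1)/9 = -8 + (-4 + 1)/9 = -8 + (⅑)*(-3) = -8 - ⅓ = -25/3)
y(A) = -2 - A/3 (y(A) = -(6 + A)/3 = -2 - A/3)
y(-9) + 22*C(-12, -12) = (-2 - ⅓*(-9)) + 22*(-25/3) = (-2 + 3) - 550/3 = 1 - 550/3 = -547/3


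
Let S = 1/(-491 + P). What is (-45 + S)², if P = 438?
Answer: 5692996/2809 ≈ 2026.7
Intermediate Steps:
S = -1/53 (S = 1/(-491 + 438) = 1/(-53) = -1/53 ≈ -0.018868)
(-45 + S)² = (-45 - 1/53)² = (-2386/53)² = 5692996/2809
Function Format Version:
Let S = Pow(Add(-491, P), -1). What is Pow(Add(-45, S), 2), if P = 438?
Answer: Rational(5692996, 2809) ≈ 2026.7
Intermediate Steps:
S = Rational(-1, 53) (S = Pow(Add(-491, 438), -1) = Pow(-53, -1) = Rational(-1, 53) ≈ -0.018868)
Pow(Add(-45, S), 2) = Pow(Add(-45, Rational(-1, 53)), 2) = Pow(Rational(-2386, 53), 2) = Rational(5692996, 2809)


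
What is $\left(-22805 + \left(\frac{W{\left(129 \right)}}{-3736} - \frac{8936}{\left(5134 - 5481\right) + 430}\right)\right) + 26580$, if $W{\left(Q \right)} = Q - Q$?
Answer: $\frac{304389}{83} \approx 3667.3$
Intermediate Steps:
$W{\left(Q \right)} = 0$
$\left(-22805 + \left(\frac{W{\left(129 \right)}}{-3736} - \frac{8936}{\left(5134 - 5481\right) + 430}\right)\right) + 26580 = \left(-22805 + \left(\frac{0}{-3736} - \frac{8936}{\left(5134 - 5481\right) + 430}\right)\right) + 26580 = \left(-22805 + \left(0 \left(- \frac{1}{3736}\right) - \frac{8936}{-347 + 430}\right)\right) + 26580 = \left(-22805 + \left(0 - \frac{8936}{83}\right)\right) + 26580 = \left(-22805 - \frac{8936}{83}\right) + 26580 = - \frac{1901751}{83} + 26580 = \frac{304389}{83}$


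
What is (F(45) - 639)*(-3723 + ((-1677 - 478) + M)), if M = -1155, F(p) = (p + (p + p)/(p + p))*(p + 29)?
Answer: -19446245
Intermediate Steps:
F(p) = (1 + p)*(29 + p) (F(p) = (p + (2*p)/((2*p)))*(29 + p) = (p + (2*p)*(1/(2*p)))*(29 + p) = (p + 1)*(29 + p) = (1 + p)*(29 + p))
(F(45) - 639)*(-3723 + ((-1677 - 478) + M)) = ((29 + 45² + 30*45) - 639)*(-3723 + ((-1677 - 478) - 1155)) = ((29 + 2025 + 1350) - 639)*(-3723 + (-2155 - 1155)) = (3404 - 639)*(-3723 - 3310) = 2765*(-7033) = -19446245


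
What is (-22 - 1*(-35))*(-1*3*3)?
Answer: -117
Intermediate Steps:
(-22 - 1*(-35))*(-1*3*3) = (-22 + 35)*(-3*3) = 13*(-9) = -117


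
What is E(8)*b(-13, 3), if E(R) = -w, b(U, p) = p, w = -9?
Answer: 27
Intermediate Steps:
E(R) = 9 (E(R) = -1*(-9) = 9)
E(8)*b(-13, 3) = 9*3 = 27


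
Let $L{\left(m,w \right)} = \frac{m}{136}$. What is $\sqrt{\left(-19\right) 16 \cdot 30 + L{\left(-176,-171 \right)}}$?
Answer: $\frac{i \sqrt{2636054}}{17} \approx 95.505 i$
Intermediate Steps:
$L{\left(m,w \right)} = \frac{m}{136}$ ($L{\left(m,w \right)} = m \frac{1}{136} = \frac{m}{136}$)
$\sqrt{\left(-19\right) 16 \cdot 30 + L{\left(-176,-171 \right)}} = \sqrt{\left(-19\right) 16 \cdot 30 + \frac{1}{136} \left(-176\right)} = \sqrt{\left(-304\right) 30 - \frac{22}{17}} = \sqrt{-9120 - \frac{22}{17}} = \sqrt{- \frac{155062}{17}} = \frac{i \sqrt{2636054}}{17}$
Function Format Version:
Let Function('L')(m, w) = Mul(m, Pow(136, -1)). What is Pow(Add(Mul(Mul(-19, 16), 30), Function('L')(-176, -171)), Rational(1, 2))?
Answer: Mul(Rational(1, 17), I, Pow(2636054, Rational(1, 2))) ≈ Mul(95.505, I)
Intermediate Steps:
Function('L')(m, w) = Mul(Rational(1, 136), m) (Function('L')(m, w) = Mul(m, Rational(1, 136)) = Mul(Rational(1, 136), m))
Pow(Add(Mul(Mul(-19, 16), 30), Function('L')(-176, -171)), Rational(1, 2)) = Pow(Add(Mul(Mul(-19, 16), 30), Mul(Rational(1, 136), -176)), Rational(1, 2)) = Pow(Add(Mul(-304, 30), Rational(-22, 17)), Rational(1, 2)) = Pow(Add(-9120, Rational(-22, 17)), Rational(1, 2)) = Pow(Rational(-155062, 17), Rational(1, 2)) = Mul(Rational(1, 17), I, Pow(2636054, Rational(1, 2)))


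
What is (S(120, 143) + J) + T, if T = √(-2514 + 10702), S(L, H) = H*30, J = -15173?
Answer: -10883 + 2*√2047 ≈ -10793.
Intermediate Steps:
S(L, H) = 30*H
T = 2*√2047 (T = √8188 = 2*√2047 ≈ 90.488)
(S(120, 143) + J) + T = (30*143 - 15173) + 2*√2047 = (4290 - 15173) + 2*√2047 = -10883 + 2*√2047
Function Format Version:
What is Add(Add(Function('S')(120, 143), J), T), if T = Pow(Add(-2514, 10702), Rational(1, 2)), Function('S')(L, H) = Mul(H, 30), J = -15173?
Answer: Add(-10883, Mul(2, Pow(2047, Rational(1, 2)))) ≈ -10793.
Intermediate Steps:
Function('S')(L, H) = Mul(30, H)
T = Mul(2, Pow(2047, Rational(1, 2))) (T = Pow(8188, Rational(1, 2)) = Mul(2, Pow(2047, Rational(1, 2))) ≈ 90.488)
Add(Add(Function('S')(120, 143), J), T) = Add(Add(Mul(30, 143), -15173), Mul(2, Pow(2047, Rational(1, 2)))) = Add(Add(4290, -15173), Mul(2, Pow(2047, Rational(1, 2)))) = Add(-10883, Mul(2, Pow(2047, Rational(1, 2))))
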